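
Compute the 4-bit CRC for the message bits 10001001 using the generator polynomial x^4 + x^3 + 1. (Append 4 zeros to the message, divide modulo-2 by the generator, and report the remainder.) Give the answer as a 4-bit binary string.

Append 4 zeros: 100010010000. Divide by 11001 (XOR where the leading bit is 1):
  pos 0: 10001 XOR 11001 = 01000
  pos 1: 10000 XOR 11001 = 01001
  pos 2: 10010 XOR 11001 = 01011
  pos 3: 10111 XOR 11001 = 01110
  pos 4: 11100 XOR 11001 = 00101
  pos 6: 10100 XOR 11001 = 01101
  pos 7: 11010 XOR 11001 = 00011
Remainder (last 4 bits) = 0011. This is the CRC / FCS.

0011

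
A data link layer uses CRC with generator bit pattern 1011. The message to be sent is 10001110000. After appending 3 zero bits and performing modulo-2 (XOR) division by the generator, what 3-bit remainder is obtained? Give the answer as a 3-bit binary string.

Append 3 zeros: 10001110000000. Divide by 1011 (XOR where the leading bit is 1):
  pos 0: 1000 XOR 1011 = 0011
  pos 2: 1111 XOR 1011 = 0100
  pos 3: 1001 XOR 1011 = 0010
  pos 5: 1000 XOR 1011 = 0011
  pos 7: 1100 XOR 1011 = 0111
  pos 8: 1110 XOR 1011 = 0101
  pos 9: 1010 XOR 1011 = 0001
Remainder (last 3 bits) = 010. This is the CRC / FCS.

010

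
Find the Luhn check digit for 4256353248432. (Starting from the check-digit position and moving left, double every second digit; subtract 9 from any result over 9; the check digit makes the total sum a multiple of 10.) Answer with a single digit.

3

Partial digits right→left: 2 3 4 8 4 2 3 5 3 6 5 2 4
Double every second digit counting from the check-digit position (so the 1st, 3rd, 5th, ... of the partial from the right).
  doubled (with −9 where >9): 4 8 8 6 6 1 8 → sum 41
  kept as-is: 3 8 2 5 6 2 → sum 26
Total = 41 + 26 = 67.
Check digit = (10 − (67 mod 10)) mod 10 = 3.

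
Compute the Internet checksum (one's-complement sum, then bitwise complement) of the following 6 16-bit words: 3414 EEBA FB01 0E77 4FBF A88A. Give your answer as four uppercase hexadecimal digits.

One's-complement addition (fold any carry out of bit 15 back into bit 0):
  0x3414 + 0xEEBA = 0x122CE → wrap carry → 0x22CF
  0x22CF + 0xFB01 = 0x11DD0 → wrap carry → 0x1DD1
  0x1DD1 + 0x0E77 = 0x02C48
  0x2C48 + 0x4FBF = 0x07C07
  0x7C07 + 0xA88A = 0x12491 → wrap carry → 0x2492
One's-complement sum = 0x2492.
Checksum = ~0x2492 & 0xFFFF = 0xDB6D.

DB6D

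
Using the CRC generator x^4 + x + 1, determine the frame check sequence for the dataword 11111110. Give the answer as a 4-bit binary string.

Append 4 zeros: 111111100000. Divide by 10011 (XOR where the leading bit is 1):
  pos 0: 11111 XOR 10011 = 01100
  pos 1: 11001 XOR 10011 = 01010
  pos 2: 10101 XOR 10011 = 00110
  pos 4: 11000 XOR 10011 = 01011
  pos 5: 10110 XOR 10011 = 00101
  pos 7: 10100 XOR 10011 = 00111
Remainder (last 4 bits) = 0111. This is the CRC / FCS.

0111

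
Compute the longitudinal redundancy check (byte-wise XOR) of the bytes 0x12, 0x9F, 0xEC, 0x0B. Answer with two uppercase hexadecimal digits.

6A

XOR the bytes together:
  start with 0x12
  0x12 ⊕ 0x9F = 0x8D
  0x8D ⊕ 0xEC = 0x61
  0x61 ⊕ 0x0B = 0x6A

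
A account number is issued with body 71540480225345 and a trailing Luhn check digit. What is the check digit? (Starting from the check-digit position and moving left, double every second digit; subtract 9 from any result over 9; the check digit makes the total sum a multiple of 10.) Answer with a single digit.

Partial digits right→left: 5 4 3 5 2 2 0 8 4 0 4 5 1 7
Double every second digit counting from the check-digit position (so the 1st, 3rd, 5th, ... of the partial from the right).
  doubled (with −9 where >9): 1 6 4 0 8 8 2 → sum 29
  kept as-is: 4 5 2 8 0 5 7 → sum 31
Total = 29 + 31 = 60.
Check digit = (10 − (60 mod 10)) mod 10 = 0.

0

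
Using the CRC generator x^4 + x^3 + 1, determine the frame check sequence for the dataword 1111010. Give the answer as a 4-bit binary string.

1101

Append 4 zeros: 11110100000. Divide by 11001 (XOR where the leading bit is 1):
  pos 0: 11110 XOR 11001 = 00111
  pos 2: 11110 XOR 11001 = 00111
  pos 4: 11100 XOR 11001 = 00101
  pos 6: 10100 XOR 11001 = 01101
Remainder (last 4 bits) = 1101. This is the CRC / FCS.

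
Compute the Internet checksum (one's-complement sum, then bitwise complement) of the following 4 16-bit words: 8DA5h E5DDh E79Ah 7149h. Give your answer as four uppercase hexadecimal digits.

3398

One's-complement addition (fold any carry out of bit 15 back into bit 0):
  0x8DA5 + 0xE5DD = 0x17382 → wrap carry → 0x7383
  0x7383 + 0xE79A = 0x15B1D → wrap carry → 0x5B1E
  0x5B1E + 0x7149 = 0x0CC67
One's-complement sum = 0xCC67.
Checksum = ~0xCC67 & 0xFFFF = 0x3398.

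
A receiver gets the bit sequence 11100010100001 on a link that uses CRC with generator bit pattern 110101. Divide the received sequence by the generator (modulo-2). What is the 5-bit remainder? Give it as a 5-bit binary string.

00000

Modulo-2 division of 11100010100001 by 110101:
  pos 0: 111000 XOR 110101 = 001101
  pos 2: 110110 XOR 110101 = 000011
  pos 6: 111000 XOR 110101 = 001101
  pos 8: 110101 XOR 110101 = 000000
Remainder = 00000 (zero — the frame passes the CRC check).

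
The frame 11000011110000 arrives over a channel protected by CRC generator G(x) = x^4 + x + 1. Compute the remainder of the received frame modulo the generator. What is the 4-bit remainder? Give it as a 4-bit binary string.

0000

Modulo-2 division of 11000011110000 by 10011:
  pos 0: 11000 XOR 10011 = 01011
  pos 1: 10110 XOR 10011 = 00101
  pos 3: 10111 XOR 10011 = 00100
  pos 5: 10011 XOR 10011 = 00000
Remainder = 0000 (zero — the frame passes the CRC check).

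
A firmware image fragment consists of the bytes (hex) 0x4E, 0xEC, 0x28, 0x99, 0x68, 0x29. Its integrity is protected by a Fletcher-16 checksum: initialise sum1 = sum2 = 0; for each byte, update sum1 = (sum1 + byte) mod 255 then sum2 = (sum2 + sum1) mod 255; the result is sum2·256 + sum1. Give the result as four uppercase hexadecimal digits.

Running sums (mod 255):
  after byte 0 (0x4E): sum1=78, sum2=78
  after byte 1 (0xEC): sum1=59, sum2=137
  after byte 2 (0x28): sum1=99, sum2=236
  after byte 3 (0x99): sum1=252, sum2=233
  after byte 4 (0x68): sum1=101, sum2=79
  after byte 5 (0x29): sum1=142, sum2=221
Checksum = sum2·256 + sum1 = 221·256 + 142 = 56718 = 0xDD8E.

DD8E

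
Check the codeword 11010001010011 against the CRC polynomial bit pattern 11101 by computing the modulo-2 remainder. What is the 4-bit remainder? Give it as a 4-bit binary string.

Modulo-2 division of 11010001010011 by 11101:
  pos 0: 11010 XOR 11101 = 00111
  pos 2: 11100 XOR 11101 = 00001
  pos 6: 11010 XOR 11101 = 00111
  pos 8: 11101 XOR 11101 = 00000
Remainder = 0001 (nonzero — an error is detected).

0001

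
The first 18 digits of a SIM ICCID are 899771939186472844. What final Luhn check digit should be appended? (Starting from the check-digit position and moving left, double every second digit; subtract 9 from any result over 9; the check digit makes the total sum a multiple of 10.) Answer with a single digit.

3

Partial digits right→left: 4 4 8 2 7 4 6 8 1 9 3 9 1 7 7 9 9 8
Double every second digit counting from the check-digit position (so the 1st, 3rd, 5th, ... of the partial from the right).
  doubled (with −9 where >9): 8 7 5 3 2 6 2 5 9 → sum 47
  kept as-is: 4 2 4 8 9 9 7 9 8 → sum 60
Total = 47 + 60 = 107.
Check digit = (10 − (107 mod 10)) mod 10 = 3.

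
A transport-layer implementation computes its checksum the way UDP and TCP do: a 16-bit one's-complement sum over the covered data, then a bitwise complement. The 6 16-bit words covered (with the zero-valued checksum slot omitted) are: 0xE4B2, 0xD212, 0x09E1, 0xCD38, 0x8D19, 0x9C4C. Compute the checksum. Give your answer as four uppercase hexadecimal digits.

48BA

One's-complement addition (fold any carry out of bit 15 back into bit 0):
  0xE4B2 + 0xD212 = 0x1B6C4 → wrap carry → 0xB6C5
  0xB6C5 + 0x09E1 = 0x0C0A6
  0xC0A6 + 0xCD38 = 0x18DDE → wrap carry → 0x8DDF
  0x8DDF + 0x8D19 = 0x11AF8 → wrap carry → 0x1AF9
  0x1AF9 + 0x9C4C = 0x0B745
One's-complement sum = 0xB745.
Checksum = ~0xB745 & 0xFFFF = 0x48BA.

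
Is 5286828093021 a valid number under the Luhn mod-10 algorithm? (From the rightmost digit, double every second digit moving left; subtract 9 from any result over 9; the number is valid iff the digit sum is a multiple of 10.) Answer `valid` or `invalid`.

From the right, keep odd positions and double even positions (subtract 9 from any doubled value over 9):
  doubled (positions 2,4,...): 4 6 0 4 3 4 → sum 21
  kept (positions 1,3,...): 1 0 9 8 8 8 5 → sum 39
Total = 60.
60 mod 10 = 0, so the number is valid.

valid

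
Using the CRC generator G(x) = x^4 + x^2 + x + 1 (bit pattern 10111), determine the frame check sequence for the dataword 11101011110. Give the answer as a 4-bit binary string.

1010

Append 4 zeros: 111010111100000. Divide by 10111 (XOR where the leading bit is 1):
  pos 0: 11101 XOR 10111 = 01010
  pos 1: 10100 XOR 10111 = 00011
  pos 4: 11111 XOR 10111 = 01000
  pos 5: 10001 XOR 10111 = 00110
  pos 7: 11000 XOR 10111 = 01111
  pos 8: 11110 XOR 10111 = 01001
  pos 9: 10010 XOR 10111 = 00101
Remainder (last 4 bits) = 1010. This is the CRC / FCS.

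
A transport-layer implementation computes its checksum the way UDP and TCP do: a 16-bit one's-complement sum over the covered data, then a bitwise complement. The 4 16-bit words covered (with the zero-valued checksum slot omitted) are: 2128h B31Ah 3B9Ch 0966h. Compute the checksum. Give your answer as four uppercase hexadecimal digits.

One's-complement addition (fold any carry out of bit 15 back into bit 0):
  0x2128 + 0xB31A = 0x0D442
  0xD442 + 0x3B9C = 0x10FDE → wrap carry → 0x0FDF
  0x0FDF + 0x0966 = 0x01945
One's-complement sum = 0x1945.
Checksum = ~0x1945 & 0xFFFF = 0xE6BA.

E6BA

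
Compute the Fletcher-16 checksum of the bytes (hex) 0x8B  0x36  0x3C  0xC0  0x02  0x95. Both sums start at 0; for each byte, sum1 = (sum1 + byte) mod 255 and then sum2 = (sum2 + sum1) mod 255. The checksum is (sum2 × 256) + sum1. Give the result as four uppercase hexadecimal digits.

Running sums (mod 255):
  after byte 0 (0x8B): sum1=139, sum2=139
  after byte 1 (0x36): sum1=193, sum2=77
  after byte 2 (0x3C): sum1=253, sum2=75
  after byte 3 (0xC0): sum1=190, sum2=10
  after byte 4 (0x02): sum1=192, sum2=202
  after byte 5 (0x95): sum1=86, sum2=33
Checksum = sum2·256 + sum1 = 33·256 + 86 = 8534 = 0x2156.

2156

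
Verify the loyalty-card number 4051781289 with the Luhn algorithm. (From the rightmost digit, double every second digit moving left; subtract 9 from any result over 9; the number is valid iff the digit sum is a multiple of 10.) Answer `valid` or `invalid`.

From the right, keep odd positions and double even positions (subtract 9 from any doubled value over 9):
  doubled (positions 2,4,...): 7 2 5 1 8 → sum 23
  kept (positions 1,3,...): 9 2 8 1 0 → sum 20
Total = 43.
43 mod 10 = 3, so the number is invalid.

invalid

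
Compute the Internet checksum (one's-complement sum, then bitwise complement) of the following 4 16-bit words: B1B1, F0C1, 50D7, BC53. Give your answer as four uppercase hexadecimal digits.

One's-complement addition (fold any carry out of bit 15 back into bit 0):
  0xB1B1 + 0xF0C1 = 0x1A272 → wrap carry → 0xA273
  0xA273 + 0x50D7 = 0x0F34A
  0xF34A + 0xBC53 = 0x1AF9D → wrap carry → 0xAF9E
One's-complement sum = 0xAF9E.
Checksum = ~0xAF9E & 0xFFFF = 0x5061.

5061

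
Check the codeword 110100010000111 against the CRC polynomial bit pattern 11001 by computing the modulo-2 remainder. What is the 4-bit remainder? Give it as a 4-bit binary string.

Modulo-2 division of 110100010000111 by 11001:
  pos 0: 11010 XOR 11001 = 00011
  pos 3: 11001 XOR 11001 = 00000
Remainder = 0111 (nonzero — an error is detected).

0111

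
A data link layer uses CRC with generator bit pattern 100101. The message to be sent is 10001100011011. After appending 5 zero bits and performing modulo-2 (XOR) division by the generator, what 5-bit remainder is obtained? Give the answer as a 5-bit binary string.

11010

Append 5 zeros: 1000110001101100000. Divide by 100101 (XOR where the leading bit is 1):
  pos 0: 100011 XOR 100101 = 000110
  pos 3: 110000 XOR 100101 = 010101
  pos 4: 101011 XOR 100101 = 001110
  pos 6: 111010 XOR 100101 = 011111
  pos 7: 111111 XOR 100101 = 011010
  pos 8: 110101 XOR 100101 = 010000
  pos 9: 100000 XOR 100101 = 000101
  pos 12: 101000 XOR 100101 = 001101
Remainder (last 5 bits) = 11010. This is the CRC / FCS.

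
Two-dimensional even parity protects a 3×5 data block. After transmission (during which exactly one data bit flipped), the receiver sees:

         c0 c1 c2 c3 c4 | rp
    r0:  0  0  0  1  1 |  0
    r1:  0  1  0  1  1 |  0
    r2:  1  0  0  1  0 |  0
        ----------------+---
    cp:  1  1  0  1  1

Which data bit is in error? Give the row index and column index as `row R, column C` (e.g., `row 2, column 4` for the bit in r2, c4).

Recompute each row's even parity and compare to rp:
  r0: data parity 0, sent rp 0 → ok
  r1: data parity 1, sent rp 0 → mismatch
  r2: data parity 0, sent rp 0 → ok
Recompute each column's even parity and compare to cp:
  c0: data parity 1, sent cp 1 → ok
  c1: data parity 1, sent cp 1 → ok
  c2: data parity 0, sent cp 0 → ok
  c3: data parity 1, sent cp 1 → ok
  c4: data parity 0, sent cp 1 → mismatch
Exactly one row (r1) and one column (c4) fail → the flipped bit is at their intersection.

row 1, column 4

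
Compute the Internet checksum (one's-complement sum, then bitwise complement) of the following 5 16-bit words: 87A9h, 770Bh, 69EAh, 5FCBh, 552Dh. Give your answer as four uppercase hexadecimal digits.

E267

One's-complement addition (fold any carry out of bit 15 back into bit 0):
  0x87A9 + 0x770B = 0x0FEB4
  0xFEB4 + 0x69EA = 0x1689E → wrap carry → 0x689F
  0x689F + 0x5FCB = 0x0C86A
  0xC86A + 0x552D = 0x11D97 → wrap carry → 0x1D98
One's-complement sum = 0x1D98.
Checksum = ~0x1D98 & 0xFFFF = 0xE267.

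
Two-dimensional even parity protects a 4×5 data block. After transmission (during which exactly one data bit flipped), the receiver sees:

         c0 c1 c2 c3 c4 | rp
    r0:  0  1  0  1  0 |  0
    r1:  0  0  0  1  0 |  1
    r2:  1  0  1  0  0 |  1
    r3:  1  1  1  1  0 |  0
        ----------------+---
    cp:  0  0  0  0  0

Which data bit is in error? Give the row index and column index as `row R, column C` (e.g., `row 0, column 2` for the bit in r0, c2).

Recompute each row's even parity and compare to rp:
  r0: data parity 0, sent rp 0 → ok
  r1: data parity 1, sent rp 1 → ok
  r2: data parity 0, sent rp 1 → mismatch
  r3: data parity 0, sent rp 0 → ok
Recompute each column's even parity and compare to cp:
  c0: data parity 0, sent cp 0 → ok
  c1: data parity 0, sent cp 0 → ok
  c2: data parity 0, sent cp 0 → ok
  c3: data parity 1, sent cp 0 → mismatch
  c4: data parity 0, sent cp 0 → ok
Exactly one row (r2) and one column (c3) fail → the flipped bit is at their intersection.

row 2, column 3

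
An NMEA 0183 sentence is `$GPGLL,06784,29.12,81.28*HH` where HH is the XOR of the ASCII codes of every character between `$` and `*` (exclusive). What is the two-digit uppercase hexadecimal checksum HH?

4A

XOR the ASCII codes of the payload characters:
  'G' = 0x47 → acc = 0x47
  'P' = 0x50 → acc = 0x17
  'G' = 0x47 → acc = 0x50
  'L' = 0x4C → acc = 0x1C
  'L' = 0x4C → acc = 0x50
  ',' = 0x2C → acc = 0x7C
  '0' = 0x30 → acc = 0x4C
  '6' = 0x36 → acc = 0x7A
  '7' = 0x37 → acc = 0x4D
  '8' = 0x38 → acc = 0x75
  '4' = 0x34 → acc = 0x41
  ',' = 0x2C → acc = 0x6D
  '2' = 0x32 → acc = 0x5F
  '9' = 0x39 → acc = 0x66
  '.' = 0x2E → acc = 0x48
  '1' = 0x31 → acc = 0x79
  '2' = 0x32 → acc = 0x4B
  ',' = 0x2C → acc = 0x67
  '8' = 0x38 → acc = 0x5F
  '1' = 0x31 → acc = 0x6E
  '.' = 0x2E → acc = 0x40
  '2' = 0x32 → acc = 0x72
  '8' = 0x38 → acc = 0x4A
Checksum = 0x4A.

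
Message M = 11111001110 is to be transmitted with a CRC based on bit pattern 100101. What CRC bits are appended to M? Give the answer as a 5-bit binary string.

Append 5 zeros: 1111100111000000. Divide by 100101 (XOR where the leading bit is 1):
  pos 0: 111110 XOR 100101 = 011011
  pos 1: 110110 XOR 100101 = 010011
  pos 2: 100111 XOR 100101 = 000010
  pos 6: 101100 XOR 100101 = 001001
  pos 8: 100100 XOR 100101 = 000001
Remainder (last 5 bits) = 00100. This is the CRC / FCS.

00100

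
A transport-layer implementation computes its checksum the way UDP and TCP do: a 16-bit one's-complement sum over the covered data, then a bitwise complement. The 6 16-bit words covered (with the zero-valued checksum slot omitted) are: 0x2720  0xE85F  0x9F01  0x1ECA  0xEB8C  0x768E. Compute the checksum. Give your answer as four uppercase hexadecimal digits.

D098

One's-complement addition (fold any carry out of bit 15 back into bit 0):
  0x2720 + 0xE85F = 0x10F7F → wrap carry → 0x0F80
  0x0F80 + 0x9F01 = 0x0AE81
  0xAE81 + 0x1ECA = 0x0CD4B
  0xCD4B + 0xEB8C = 0x1B8D7 → wrap carry → 0xB8D8
  0xB8D8 + 0x768E = 0x12F66 → wrap carry → 0x2F67
One's-complement sum = 0x2F67.
Checksum = ~0x2F67 & 0xFFFF = 0xD098.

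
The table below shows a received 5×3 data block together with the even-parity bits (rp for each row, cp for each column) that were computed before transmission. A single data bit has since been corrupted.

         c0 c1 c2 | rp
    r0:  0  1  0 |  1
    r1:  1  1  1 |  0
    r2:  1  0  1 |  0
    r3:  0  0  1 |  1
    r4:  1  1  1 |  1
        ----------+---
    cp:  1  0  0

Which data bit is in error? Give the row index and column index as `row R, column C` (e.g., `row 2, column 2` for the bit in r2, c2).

row 1, column 1

Recompute each row's even parity and compare to rp:
  r0: data parity 1, sent rp 1 → ok
  r1: data parity 1, sent rp 0 → mismatch
  r2: data parity 0, sent rp 0 → ok
  r3: data parity 1, sent rp 1 → ok
  r4: data parity 1, sent rp 1 → ok
Recompute each column's even parity and compare to cp:
  c0: data parity 1, sent cp 1 → ok
  c1: data parity 1, sent cp 0 → mismatch
  c2: data parity 0, sent cp 0 → ok
Exactly one row (r1) and one column (c1) fail → the flipped bit is at their intersection.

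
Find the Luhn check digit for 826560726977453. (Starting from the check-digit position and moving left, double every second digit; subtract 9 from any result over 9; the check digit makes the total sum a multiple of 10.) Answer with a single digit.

0

Partial digits right→left: 3 5 4 7 7 9 6 2 7 0 6 5 6 2 8
Double every second digit counting from the check-digit position (so the 1st, 3rd, 5th, ... of the partial from the right).
  doubled (with −9 where >9): 6 8 5 3 5 3 3 7 → sum 40
  kept as-is: 5 7 9 2 0 5 2 → sum 30
Total = 40 + 30 = 70.
Check digit = (10 − (70 mod 10)) mod 10 = 0.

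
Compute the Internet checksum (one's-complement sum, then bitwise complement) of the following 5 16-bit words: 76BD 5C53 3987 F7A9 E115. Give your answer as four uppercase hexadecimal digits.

One's-complement addition (fold any carry out of bit 15 back into bit 0):
  0x76BD + 0x5C53 = 0x0D310
  0xD310 + 0x3987 = 0x10C97 → wrap carry → 0x0C98
  0x0C98 + 0xF7A9 = 0x10441 → wrap carry → 0x0442
  0x0442 + 0xE115 = 0x0E557
One's-complement sum = 0xE557.
Checksum = ~0xE557 & 0xFFFF = 0x1AA8.

1AA8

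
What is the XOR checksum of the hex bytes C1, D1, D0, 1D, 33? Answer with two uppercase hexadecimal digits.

EE

XOR the bytes together:
  start with 0xC1
  0xC1 ⊕ 0xD1 = 0x10
  0x10 ⊕ 0xD0 = 0xC0
  0xC0 ⊕ 0x1D = 0xDD
  0xDD ⊕ 0x33 = 0xEE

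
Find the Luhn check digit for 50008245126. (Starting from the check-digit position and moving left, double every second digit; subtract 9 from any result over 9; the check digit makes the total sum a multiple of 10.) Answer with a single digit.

0

Partial digits right→left: 6 2 1 5 4 2 8 0 0 0 5
Double every second digit counting from the check-digit position (so the 1st, 3rd, 5th, ... of the partial from the right).
  doubled (with −9 where >9): 3 2 8 7 0 1 → sum 21
  kept as-is: 2 5 2 0 0 → sum 9
Total = 21 + 9 = 30.
Check digit = (10 − (30 mod 10)) mod 10 = 0.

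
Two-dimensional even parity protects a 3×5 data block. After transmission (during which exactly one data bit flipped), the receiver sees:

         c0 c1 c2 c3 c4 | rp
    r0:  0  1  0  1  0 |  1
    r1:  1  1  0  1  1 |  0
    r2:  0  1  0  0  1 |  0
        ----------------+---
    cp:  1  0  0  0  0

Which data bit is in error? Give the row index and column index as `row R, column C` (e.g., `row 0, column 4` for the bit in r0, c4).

row 0, column 1

Recompute each row's even parity and compare to rp:
  r0: data parity 0, sent rp 1 → mismatch
  r1: data parity 0, sent rp 0 → ok
  r2: data parity 0, sent rp 0 → ok
Recompute each column's even parity and compare to cp:
  c0: data parity 1, sent cp 1 → ok
  c1: data parity 1, sent cp 0 → mismatch
  c2: data parity 0, sent cp 0 → ok
  c3: data parity 0, sent cp 0 → ok
  c4: data parity 0, sent cp 0 → ok
Exactly one row (r0) and one column (c1) fail → the flipped bit is at their intersection.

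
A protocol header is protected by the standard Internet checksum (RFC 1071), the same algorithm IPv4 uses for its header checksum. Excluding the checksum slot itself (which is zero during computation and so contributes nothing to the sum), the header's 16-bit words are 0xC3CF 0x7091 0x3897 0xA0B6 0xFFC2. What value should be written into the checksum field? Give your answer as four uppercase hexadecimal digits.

One's-complement addition (fold any carry out of bit 15 back into bit 0):
  0xC3CF + 0x7091 = 0x13460 → wrap carry → 0x3461
  0x3461 + 0x3897 = 0x06CF8
  0x6CF8 + 0xA0B6 = 0x10DAE → wrap carry → 0x0DAF
  0x0DAF + 0xFFC2 = 0x10D71 → wrap carry → 0x0D72
One's-complement sum = 0x0D72.
Checksum = ~0x0D72 & 0xFFFF = 0xF28D.

F28D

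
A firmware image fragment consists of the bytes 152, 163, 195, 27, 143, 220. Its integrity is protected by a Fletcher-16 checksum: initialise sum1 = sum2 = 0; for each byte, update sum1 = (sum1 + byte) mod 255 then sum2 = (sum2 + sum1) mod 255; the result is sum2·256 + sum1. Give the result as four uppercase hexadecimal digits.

2287

Running sums (mod 255):
  after byte 0 (152): sum1=152, sum2=152
  after byte 1 (163): sum1=60, sum2=212
  after byte 2 (195): sum1=0, sum2=212
  after byte 3 (27): sum1=27, sum2=239
  after byte 4 (143): sum1=170, sum2=154
  after byte 5 (220): sum1=135, sum2=34
Checksum = sum2·256 + sum1 = 34·256 + 135 = 8839 = 0x2287.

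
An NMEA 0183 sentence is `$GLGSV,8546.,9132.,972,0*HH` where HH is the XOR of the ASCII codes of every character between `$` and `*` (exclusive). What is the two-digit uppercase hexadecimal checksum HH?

XOR the ASCII codes of the payload characters:
  'G' = 0x47 → acc = 0x47
  'L' = 0x4C → acc = 0x0B
  'G' = 0x47 → acc = 0x4C
  'S' = 0x53 → acc = 0x1F
  'V' = 0x56 → acc = 0x49
  ',' = 0x2C → acc = 0x65
  '8' = 0x38 → acc = 0x5D
  '5' = 0x35 → acc = 0x68
  '4' = 0x34 → acc = 0x5C
  '6' = 0x36 → acc = 0x6A
  '.' = 0x2E → acc = 0x44
  ',' = 0x2C → acc = 0x68
  '9' = 0x39 → acc = 0x51
  '1' = 0x31 → acc = 0x60
  '3' = 0x33 → acc = 0x53
  '2' = 0x32 → acc = 0x61
  '.' = 0x2E → acc = 0x4F
  ',' = 0x2C → acc = 0x63
  '9' = 0x39 → acc = 0x5A
  '7' = 0x37 → acc = 0x6D
  '2' = 0x32 → acc = 0x5F
  ',' = 0x2C → acc = 0x73
  '0' = 0x30 → acc = 0x43
Checksum = 0x43.

43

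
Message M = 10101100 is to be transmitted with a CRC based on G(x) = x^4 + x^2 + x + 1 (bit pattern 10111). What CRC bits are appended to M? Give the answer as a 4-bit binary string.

1001

Append 4 zeros: 101011000000. Divide by 10111 (XOR where the leading bit is 1):
  pos 0: 10101 XOR 10111 = 00010
  pos 3: 10100 XOR 10111 = 00011
  pos 6: 11000 XOR 10111 = 01111
  pos 7: 11110 XOR 10111 = 01001
Remainder (last 4 bits) = 1001. This is the CRC / FCS.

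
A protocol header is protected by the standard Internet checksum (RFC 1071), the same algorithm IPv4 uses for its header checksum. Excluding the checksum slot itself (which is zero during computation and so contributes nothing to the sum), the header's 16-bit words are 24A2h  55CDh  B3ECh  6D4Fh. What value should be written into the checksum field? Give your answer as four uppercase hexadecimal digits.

6454

One's-complement addition (fold any carry out of bit 15 back into bit 0):
  0x24A2 + 0x55CD = 0x07A6F
  0x7A6F + 0xB3EC = 0x12E5B → wrap carry → 0x2E5C
  0x2E5C + 0x6D4F = 0x09BAB
One's-complement sum = 0x9BAB.
Checksum = ~0x9BAB & 0xFFFF = 0x6454.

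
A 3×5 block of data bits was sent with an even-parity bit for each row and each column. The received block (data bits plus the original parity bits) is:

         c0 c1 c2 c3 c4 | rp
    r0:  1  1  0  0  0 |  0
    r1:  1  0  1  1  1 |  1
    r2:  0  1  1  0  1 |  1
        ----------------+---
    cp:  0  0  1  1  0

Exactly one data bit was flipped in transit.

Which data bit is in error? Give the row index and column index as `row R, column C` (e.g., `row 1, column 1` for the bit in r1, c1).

row 1, column 2

Recompute each row's even parity and compare to rp:
  r0: data parity 0, sent rp 0 → ok
  r1: data parity 0, sent rp 1 → mismatch
  r2: data parity 1, sent rp 1 → ok
Recompute each column's even parity and compare to cp:
  c0: data parity 0, sent cp 0 → ok
  c1: data parity 0, sent cp 0 → ok
  c2: data parity 0, sent cp 1 → mismatch
  c3: data parity 1, sent cp 1 → ok
  c4: data parity 0, sent cp 0 → ok
Exactly one row (r1) and one column (c2) fail → the flipped bit is at their intersection.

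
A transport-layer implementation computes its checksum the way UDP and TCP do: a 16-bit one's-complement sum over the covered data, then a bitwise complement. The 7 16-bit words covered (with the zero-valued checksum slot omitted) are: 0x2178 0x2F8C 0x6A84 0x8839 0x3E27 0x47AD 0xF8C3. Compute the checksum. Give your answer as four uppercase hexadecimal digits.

3DA5

One's-complement addition (fold any carry out of bit 15 back into bit 0):
  0x2178 + 0x2F8C = 0x05104
  0x5104 + 0x6A84 = 0x0BB88
  0xBB88 + 0x8839 = 0x143C1 → wrap carry → 0x43C2
  0x43C2 + 0x3E27 = 0x081E9
  0x81E9 + 0x47AD = 0x0C996
  0xC996 + 0xF8C3 = 0x1C259 → wrap carry → 0xC25A
One's-complement sum = 0xC25A.
Checksum = ~0xC25A & 0xFFFF = 0x3DA5.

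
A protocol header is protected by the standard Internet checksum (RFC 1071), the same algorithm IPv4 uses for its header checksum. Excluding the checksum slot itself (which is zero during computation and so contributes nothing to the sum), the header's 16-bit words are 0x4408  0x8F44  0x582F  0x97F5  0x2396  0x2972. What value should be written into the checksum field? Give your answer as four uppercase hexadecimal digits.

One's-complement addition (fold any carry out of bit 15 back into bit 0):
  0x4408 + 0x8F44 = 0x0D34C
  0xD34C + 0x582F = 0x12B7B → wrap carry → 0x2B7C
  0x2B7C + 0x97F5 = 0x0C371
  0xC371 + 0x2396 = 0x0E707
  0xE707 + 0x2972 = 0x11079 → wrap carry → 0x107A
One's-complement sum = 0x107A.
Checksum = ~0x107A & 0xFFFF = 0xEF85.

EF85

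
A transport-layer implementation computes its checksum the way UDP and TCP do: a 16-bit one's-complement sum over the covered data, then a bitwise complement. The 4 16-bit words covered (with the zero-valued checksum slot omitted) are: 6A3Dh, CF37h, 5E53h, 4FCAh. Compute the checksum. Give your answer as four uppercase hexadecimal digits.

One's-complement addition (fold any carry out of bit 15 back into bit 0):
  0x6A3D + 0xCF37 = 0x13974 → wrap carry → 0x3975
  0x3975 + 0x5E53 = 0x097C8
  0x97C8 + 0x4FCA = 0x0E792
One's-complement sum = 0xE792.
Checksum = ~0xE792 & 0xFFFF = 0x186D.

186D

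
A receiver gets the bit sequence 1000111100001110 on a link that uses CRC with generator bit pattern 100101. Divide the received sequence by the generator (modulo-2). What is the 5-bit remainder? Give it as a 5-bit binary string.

10000

Modulo-2 division of 1000111100001110 by 100101:
  pos 0: 100011 XOR 100101 = 000110
  pos 3: 110110 XOR 100101 = 010011
  pos 4: 100110 XOR 100101 = 000011
  pos 8: 110011 XOR 100101 = 010110
  pos 9: 101101 XOR 100101 = 001000
Remainder = 10000 (nonzero — an error is detected).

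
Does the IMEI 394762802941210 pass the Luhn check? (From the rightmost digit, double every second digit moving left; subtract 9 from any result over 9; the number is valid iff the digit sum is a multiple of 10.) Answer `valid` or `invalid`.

valid

From the right, keep odd positions and double even positions (subtract 9 from any doubled value over 9):
  doubled (positions 2,4,...): 2 2 9 0 4 5 9 → sum 31
  kept (positions 1,3,...): 0 2 4 2 8 6 4 3 → sum 29
Total = 60.
60 mod 10 = 0, so the number is valid.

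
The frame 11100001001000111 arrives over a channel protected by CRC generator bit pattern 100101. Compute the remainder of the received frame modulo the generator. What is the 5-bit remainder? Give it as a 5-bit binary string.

01110

Modulo-2 division of 11100001001000111 by 100101:
  pos 0: 111000 XOR 100101 = 011101
  pos 1: 111010 XOR 100101 = 011111
  pos 2: 111111 XOR 100101 = 011010
  pos 3: 110100 XOR 100101 = 010001
  pos 4: 100010 XOR 100101 = 000111
  pos 7: 111100 XOR 100101 = 011001
  pos 8: 110010 XOR 100101 = 010111
  pos 9: 101111 XOR 100101 = 001010
  pos 11: 101011 XOR 100101 = 001110
Remainder = 01110 (nonzero — an error is detected).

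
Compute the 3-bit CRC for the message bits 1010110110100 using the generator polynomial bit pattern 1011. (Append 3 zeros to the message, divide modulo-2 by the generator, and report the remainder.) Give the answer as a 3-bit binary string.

Append 3 zeros: 1010110110100000. Divide by 1011 (XOR where the leading bit is 1):
  pos 0: 1010 XOR 1011 = 0001
  pos 3: 1110 XOR 1011 = 0101
  pos 4: 1011 XOR 1011 = 0000
  pos 8: 1010 XOR 1011 = 0001
  pos 11: 1000 XOR 1011 = 0011
Remainder (last 3 bits) = 110. This is the CRC / FCS.

110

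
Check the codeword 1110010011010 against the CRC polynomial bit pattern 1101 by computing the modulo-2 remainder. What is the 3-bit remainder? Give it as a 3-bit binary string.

Modulo-2 division of 1110010011010 by 1101:
  pos 0: 1110 XOR 1101 = 0011
  pos 2: 1101 XOR 1101 = 0000
  pos 8: 1101 XOR 1101 = 0000
Remainder = 000 (zero — the frame passes the CRC check).

000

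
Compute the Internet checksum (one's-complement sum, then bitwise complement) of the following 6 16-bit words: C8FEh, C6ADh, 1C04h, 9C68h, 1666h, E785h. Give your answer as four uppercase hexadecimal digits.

One's-complement addition (fold any carry out of bit 15 back into bit 0):
  0xC8FE + 0xC6AD = 0x18FAB → wrap carry → 0x8FAC
  0x8FAC + 0x1C04 = 0x0ABB0
  0xABB0 + 0x9C68 = 0x14818 → wrap carry → 0x4819
  0x4819 + 0x1666 = 0x05E7F
  0x5E7F + 0xE785 = 0x14604 → wrap carry → 0x4605
One's-complement sum = 0x4605.
Checksum = ~0x4605 & 0xFFFF = 0xB9FA.

B9FA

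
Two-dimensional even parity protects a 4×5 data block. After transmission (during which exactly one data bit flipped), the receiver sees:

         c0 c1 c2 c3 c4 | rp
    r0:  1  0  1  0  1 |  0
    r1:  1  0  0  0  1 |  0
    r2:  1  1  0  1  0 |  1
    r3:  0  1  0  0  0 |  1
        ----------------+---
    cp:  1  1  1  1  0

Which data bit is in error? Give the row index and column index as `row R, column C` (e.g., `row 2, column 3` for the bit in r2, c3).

Recompute each row's even parity and compare to rp:
  r0: data parity 1, sent rp 0 → mismatch
  r1: data parity 0, sent rp 0 → ok
  r2: data parity 1, sent rp 1 → ok
  r3: data parity 1, sent rp 1 → ok
Recompute each column's even parity and compare to cp:
  c0: data parity 1, sent cp 1 → ok
  c1: data parity 0, sent cp 1 → mismatch
  c2: data parity 1, sent cp 1 → ok
  c3: data parity 1, sent cp 1 → ok
  c4: data parity 0, sent cp 0 → ok
Exactly one row (r0) and one column (c1) fail → the flipped bit is at their intersection.

row 0, column 1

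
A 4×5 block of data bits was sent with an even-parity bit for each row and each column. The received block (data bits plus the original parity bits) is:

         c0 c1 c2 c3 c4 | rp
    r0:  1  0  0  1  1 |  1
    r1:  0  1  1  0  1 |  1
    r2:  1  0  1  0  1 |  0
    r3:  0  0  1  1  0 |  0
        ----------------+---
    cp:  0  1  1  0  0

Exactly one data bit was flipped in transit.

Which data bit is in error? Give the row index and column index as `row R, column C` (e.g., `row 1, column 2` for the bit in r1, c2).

Recompute each row's even parity and compare to rp:
  r0: data parity 1, sent rp 1 → ok
  r1: data parity 1, sent rp 1 → ok
  r2: data parity 1, sent rp 0 → mismatch
  r3: data parity 0, sent rp 0 → ok
Recompute each column's even parity and compare to cp:
  c0: data parity 0, sent cp 0 → ok
  c1: data parity 1, sent cp 1 → ok
  c2: data parity 1, sent cp 1 → ok
  c3: data parity 0, sent cp 0 → ok
  c4: data parity 1, sent cp 0 → mismatch
Exactly one row (r2) and one column (c4) fail → the flipped bit is at their intersection.

row 2, column 4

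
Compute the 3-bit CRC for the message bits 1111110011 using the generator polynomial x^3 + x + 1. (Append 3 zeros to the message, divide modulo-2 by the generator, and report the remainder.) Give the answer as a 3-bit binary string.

Append 3 zeros: 1111110011000. Divide by 1011 (XOR where the leading bit is 1):
  pos 0: 1111 XOR 1011 = 0100
  pos 1: 1001 XOR 1011 = 0010
  pos 3: 1010 XOR 1011 = 0001
  pos 6: 1011 XOR 1011 = 0000
Remainder (last 3 bits) = 000. This is the CRC / FCS.

000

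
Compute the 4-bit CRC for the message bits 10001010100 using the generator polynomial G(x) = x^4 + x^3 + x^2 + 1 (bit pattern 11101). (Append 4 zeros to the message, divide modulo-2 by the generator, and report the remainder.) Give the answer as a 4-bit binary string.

0101

Append 4 zeros: 100010101000000. Divide by 11101 (XOR where the leading bit is 1):
  pos 0: 10001 XOR 11101 = 01100
  pos 1: 11000 XOR 11101 = 00101
  pos 3: 10110 XOR 11101 = 01011
  pos 4: 10111 XOR 11101 = 01010
  pos 5: 10100 XOR 11101 = 01001
  pos 6: 10010 XOR 11101 = 01111
  pos 7: 11110 XOR 11101 = 00011
  pos 10: 11000 XOR 11101 = 00101
Remainder (last 4 bits) = 0101. This is the CRC / FCS.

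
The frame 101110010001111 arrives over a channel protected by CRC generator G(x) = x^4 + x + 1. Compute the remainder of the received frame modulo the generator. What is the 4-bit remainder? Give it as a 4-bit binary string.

1011

Modulo-2 division of 101110010001111 by 10011:
  pos 0: 10111 XOR 10011 = 00100
  pos 2: 10000 XOR 10011 = 00011
  pos 5: 11100 XOR 10011 = 01111
  pos 6: 11110 XOR 10011 = 01101
  pos 7: 11011 XOR 10011 = 01000
  pos 8: 10001 XOR 10011 = 00010
Remainder = 1011 (nonzero — an error is detected).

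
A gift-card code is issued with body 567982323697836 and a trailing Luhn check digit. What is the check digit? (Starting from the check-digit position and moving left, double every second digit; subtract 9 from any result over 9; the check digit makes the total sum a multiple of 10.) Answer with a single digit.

Partial digits right→left: 6 3 8 7 9 6 3 2 3 2 8 9 7 6 5
Double every second digit counting from the check-digit position (so the 1st, 3rd, 5th, ... of the partial from the right).
  doubled (with −9 where >9): 3 7 9 6 6 7 5 1 → sum 44
  kept as-is: 3 7 6 2 2 9 6 → sum 35
Total = 44 + 35 = 79.
Check digit = (10 − (79 mod 10)) mod 10 = 1.

1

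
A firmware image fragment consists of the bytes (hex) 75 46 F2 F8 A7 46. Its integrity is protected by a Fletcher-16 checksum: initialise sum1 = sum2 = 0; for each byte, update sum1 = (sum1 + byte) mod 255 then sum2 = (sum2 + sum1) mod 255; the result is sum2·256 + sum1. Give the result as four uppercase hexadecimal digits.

Running sums (mod 255):
  after byte 0 (75): sum1=117, sum2=117
  after byte 1 (46): sum1=187, sum2=49
  after byte 2 (F2): sum1=174, sum2=223
  after byte 3 (F8): sum1=167, sum2=135
  after byte 4 (A7): sum1=79, sum2=214
  after byte 5 (46): sum1=149, sum2=108
Checksum = sum2·256 + sum1 = 108·256 + 149 = 27797 = 0x6C95.

6C95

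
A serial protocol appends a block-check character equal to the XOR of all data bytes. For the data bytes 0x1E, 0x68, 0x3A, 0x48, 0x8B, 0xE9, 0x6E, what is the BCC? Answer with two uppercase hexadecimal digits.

08

XOR the bytes together:
  start with 0x1E
  0x1E ⊕ 0x68 = 0x76
  0x76 ⊕ 0x3A = 0x4C
  0x4C ⊕ 0x48 = 0x04
  0x04 ⊕ 0x8B = 0x8F
  0x8F ⊕ 0xE9 = 0x66
  0x66 ⊕ 0x6E = 0x08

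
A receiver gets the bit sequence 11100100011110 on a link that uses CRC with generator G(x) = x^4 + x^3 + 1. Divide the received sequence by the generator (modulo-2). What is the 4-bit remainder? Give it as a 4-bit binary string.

Modulo-2 division of 11100100011110 by 11001:
  pos 0: 11100 XOR 11001 = 00101
  pos 2: 10110 XOR 11001 = 01111
  pos 3: 11110 XOR 11001 = 00111
  pos 5: 11101 XOR 11001 = 00100
  pos 7: 10011 XOR 11001 = 01010
  pos 8: 10101 XOR 11001 = 01100
  pos 9: 11000 XOR 11001 = 00001
Remainder = 0001 (nonzero — an error is detected).

0001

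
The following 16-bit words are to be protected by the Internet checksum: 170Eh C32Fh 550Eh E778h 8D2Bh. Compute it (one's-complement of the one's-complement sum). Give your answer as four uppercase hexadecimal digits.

5C0F

One's-complement addition (fold any carry out of bit 15 back into bit 0):
  0x170E + 0xC32F = 0x0DA3D
  0xDA3D + 0x550E = 0x12F4B → wrap carry → 0x2F4C
  0x2F4C + 0xE778 = 0x116C4 → wrap carry → 0x16C5
  0x16C5 + 0x8D2B = 0x0A3F0
One's-complement sum = 0xA3F0.
Checksum = ~0xA3F0 & 0xFFFF = 0x5C0F.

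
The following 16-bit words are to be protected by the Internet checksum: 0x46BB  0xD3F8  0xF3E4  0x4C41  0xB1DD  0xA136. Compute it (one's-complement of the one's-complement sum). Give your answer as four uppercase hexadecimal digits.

One's-complement addition (fold any carry out of bit 15 back into bit 0):
  0x46BB + 0xD3F8 = 0x11AB3 → wrap carry → 0x1AB4
  0x1AB4 + 0xF3E4 = 0x10E98 → wrap carry → 0x0E99
  0x0E99 + 0x4C41 = 0x05ADA
  0x5ADA + 0xB1DD = 0x10CB7 → wrap carry → 0x0CB8
  0x0CB8 + 0xA136 = 0x0ADEE
One's-complement sum = 0xADEE.
Checksum = ~0xADEE & 0xFFFF = 0x5211.

5211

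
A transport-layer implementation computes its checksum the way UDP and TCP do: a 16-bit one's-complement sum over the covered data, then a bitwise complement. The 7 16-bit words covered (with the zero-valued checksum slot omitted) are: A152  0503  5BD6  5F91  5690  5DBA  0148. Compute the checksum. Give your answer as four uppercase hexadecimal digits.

E8AF

One's-complement addition (fold any carry out of bit 15 back into bit 0):
  0xA152 + 0x0503 = 0x0A655
  0xA655 + 0x5BD6 = 0x1022B → wrap carry → 0x022C
  0x022C + 0x5F91 = 0x061BD
  0x61BD + 0x5690 = 0x0B84D
  0xB84D + 0x5DBA = 0x11607 → wrap carry → 0x1608
  0x1608 + 0x0148 = 0x01750
One's-complement sum = 0x1750.
Checksum = ~0x1750 & 0xFFFF = 0xE8AF.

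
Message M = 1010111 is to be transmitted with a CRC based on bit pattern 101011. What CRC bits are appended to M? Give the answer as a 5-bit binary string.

01011

Append 5 zeros: 101011100000. Divide by 101011 (XOR where the leading bit is 1):
  pos 0: 101011 XOR 101011 = 000000
  pos 6: 100000 XOR 101011 = 001011
Remainder (last 5 bits) = 01011. This is the CRC / FCS.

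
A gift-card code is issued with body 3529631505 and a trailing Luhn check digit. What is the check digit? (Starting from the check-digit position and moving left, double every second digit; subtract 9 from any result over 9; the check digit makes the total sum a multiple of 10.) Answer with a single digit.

Partial digits right→left: 5 0 5 1 3 6 9 2 5 3
Double every second digit counting from the check-digit position (so the 1st, 3rd, 5th, ... of the partial from the right).
  doubled (with −9 where >9): 1 1 6 9 1 → sum 18
  kept as-is: 0 1 6 2 3 → sum 12
Total = 18 + 12 = 30.
Check digit = (10 − (30 mod 10)) mod 10 = 0.

0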